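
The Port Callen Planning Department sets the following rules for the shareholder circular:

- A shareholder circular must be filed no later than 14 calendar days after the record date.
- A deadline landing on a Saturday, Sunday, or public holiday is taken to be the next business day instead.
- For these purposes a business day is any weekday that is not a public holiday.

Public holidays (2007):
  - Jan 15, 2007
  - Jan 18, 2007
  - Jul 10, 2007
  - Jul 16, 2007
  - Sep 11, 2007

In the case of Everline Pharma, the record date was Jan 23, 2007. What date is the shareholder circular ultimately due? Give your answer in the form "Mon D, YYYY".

Feb 6, 2007

Adding 14 calendar days to Jan 23, 2007 gives Feb 6, 2007.
Feb 6, 2007 (Tuesday) is already a business day.
So the filing is due Feb 6, 2007.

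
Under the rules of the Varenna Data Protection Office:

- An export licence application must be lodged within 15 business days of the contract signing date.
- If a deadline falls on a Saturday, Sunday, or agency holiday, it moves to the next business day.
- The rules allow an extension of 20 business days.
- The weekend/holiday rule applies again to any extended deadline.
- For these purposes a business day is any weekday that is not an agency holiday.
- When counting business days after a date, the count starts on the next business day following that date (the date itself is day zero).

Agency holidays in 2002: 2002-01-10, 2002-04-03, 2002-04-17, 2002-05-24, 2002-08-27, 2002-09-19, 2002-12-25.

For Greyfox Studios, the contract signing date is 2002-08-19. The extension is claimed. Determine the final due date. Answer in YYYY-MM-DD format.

2002-10-09

Counting 15 business days after 2002-08-19 (skipping weekends and listed holidays) reaches 2002-09-10.
2002-09-10 is a Tuesday and not a listed holiday, so it stands.
Counting 20 further business days from 2002-09-10 reaches 2002-10-09.
2002-10-09 (Wednesday) is already a business day.
Deadline: 2002-10-09.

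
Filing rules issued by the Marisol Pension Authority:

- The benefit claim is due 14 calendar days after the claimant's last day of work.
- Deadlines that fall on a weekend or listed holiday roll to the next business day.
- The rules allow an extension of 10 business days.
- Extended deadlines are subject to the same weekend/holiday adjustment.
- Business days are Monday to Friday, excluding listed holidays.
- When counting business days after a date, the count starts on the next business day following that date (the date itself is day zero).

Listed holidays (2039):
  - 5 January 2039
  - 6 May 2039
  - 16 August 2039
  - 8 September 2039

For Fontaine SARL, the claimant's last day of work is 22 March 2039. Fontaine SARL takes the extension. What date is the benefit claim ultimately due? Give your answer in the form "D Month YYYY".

19 April 2039

Trigger date 22 March 2039 + 14 calendar days = 5 April 2039.
5 April 2039 is a Tuesday and not a listed holiday, so it stands.
Counting 10 further business days from 5 April 2039 reaches 19 April 2039.
19 April 2039 (Tuesday) is already a business day.
Deadline: 19 April 2039.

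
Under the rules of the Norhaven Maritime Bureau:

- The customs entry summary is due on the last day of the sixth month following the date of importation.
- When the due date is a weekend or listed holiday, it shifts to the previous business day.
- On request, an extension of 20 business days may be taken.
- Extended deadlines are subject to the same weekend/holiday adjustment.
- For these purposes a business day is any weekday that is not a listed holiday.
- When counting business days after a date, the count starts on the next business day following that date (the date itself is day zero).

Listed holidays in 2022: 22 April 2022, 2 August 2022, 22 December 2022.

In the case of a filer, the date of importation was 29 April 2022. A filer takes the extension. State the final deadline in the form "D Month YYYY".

28 November 2022

The sixth month after 29 April 2022 is October 2022, whose last day is 31 October 2022.
Since 31 October 2022 is a Monday and not a holiday, the date is unchanged.
The 20-business-day extension runs from 31 October 2022 to 28 November 2022.
Since 28 November 2022 is a Monday and not a holiday, the date is unchanged.
Final deadline: 28 November 2022.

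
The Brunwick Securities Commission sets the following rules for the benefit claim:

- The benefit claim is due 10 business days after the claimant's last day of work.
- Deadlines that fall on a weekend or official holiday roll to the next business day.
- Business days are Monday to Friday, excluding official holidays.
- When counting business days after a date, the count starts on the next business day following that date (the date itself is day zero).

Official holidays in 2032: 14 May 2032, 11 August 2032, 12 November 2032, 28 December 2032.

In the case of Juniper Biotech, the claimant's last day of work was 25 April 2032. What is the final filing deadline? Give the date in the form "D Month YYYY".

7 May 2032

Counting 10 business days after 25 April 2032 (skipping weekends and listed holidays) reaches 7 May 2032.
7 May 2032 (Friday) is already a business day.
Final deadline: 7 May 2032.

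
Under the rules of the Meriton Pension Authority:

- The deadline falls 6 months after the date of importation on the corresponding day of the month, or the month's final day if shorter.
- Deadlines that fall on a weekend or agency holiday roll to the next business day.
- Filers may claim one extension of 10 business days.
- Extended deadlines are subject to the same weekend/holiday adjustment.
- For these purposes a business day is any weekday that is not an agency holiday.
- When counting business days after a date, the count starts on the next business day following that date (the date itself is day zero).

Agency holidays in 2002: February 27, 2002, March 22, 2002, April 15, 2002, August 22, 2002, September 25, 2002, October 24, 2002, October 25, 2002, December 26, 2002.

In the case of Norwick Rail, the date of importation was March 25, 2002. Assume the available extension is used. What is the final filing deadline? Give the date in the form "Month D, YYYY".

6 months from March 25, 2002 is September 25, 2002.
September 25, 2002 is a listed holiday, so it moves to the next business day, September 26, 2002 (Thursday).
Counting 10 further business days from September 26, 2002 reaches October 10, 2002.
October 10, 2002 falls on a Thursday, which is a business day, so no adjustment is needed.
The final due date is October 10, 2002.

October 10, 2002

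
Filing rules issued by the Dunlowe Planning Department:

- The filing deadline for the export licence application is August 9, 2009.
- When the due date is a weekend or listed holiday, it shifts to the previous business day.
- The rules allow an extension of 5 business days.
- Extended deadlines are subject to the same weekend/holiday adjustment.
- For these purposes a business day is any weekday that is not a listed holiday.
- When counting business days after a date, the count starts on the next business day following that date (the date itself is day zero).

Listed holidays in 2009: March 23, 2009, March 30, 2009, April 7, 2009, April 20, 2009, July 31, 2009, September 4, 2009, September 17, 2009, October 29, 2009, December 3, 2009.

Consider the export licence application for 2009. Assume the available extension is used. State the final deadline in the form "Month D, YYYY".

August 14, 2009

Start from the fixed due date, August 9, 2009.
August 9, 2009 falls on a Sunday. Rolling to the preceding business day gives August 7, 2009, a Friday.
Counting 5 further business days from August 7, 2009 reaches August 14, 2009.
August 14, 2009 (Friday) is already a business day.
The final due date is August 14, 2009.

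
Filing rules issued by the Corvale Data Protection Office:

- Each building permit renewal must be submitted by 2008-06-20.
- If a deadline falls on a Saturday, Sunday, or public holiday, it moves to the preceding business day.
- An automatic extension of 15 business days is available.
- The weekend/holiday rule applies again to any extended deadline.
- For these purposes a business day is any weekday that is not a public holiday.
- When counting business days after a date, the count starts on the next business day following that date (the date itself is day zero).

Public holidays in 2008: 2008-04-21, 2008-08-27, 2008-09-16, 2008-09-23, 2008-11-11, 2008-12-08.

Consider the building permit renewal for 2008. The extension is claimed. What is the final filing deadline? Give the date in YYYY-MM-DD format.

The statutory due date is 2008-06-20.
2008-06-20 is a Friday and not a listed holiday, so it stands.
The 15-business-day extension runs from 2008-06-20 to 2008-07-11.
2008-07-11 falls on a Friday, which is a business day, so no adjustment is needed.
The final due date is 2008-07-11.

2008-07-11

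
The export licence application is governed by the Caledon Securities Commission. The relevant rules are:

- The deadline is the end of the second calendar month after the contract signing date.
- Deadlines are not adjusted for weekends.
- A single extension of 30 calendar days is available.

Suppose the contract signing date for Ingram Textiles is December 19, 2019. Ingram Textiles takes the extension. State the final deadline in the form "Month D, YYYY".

The second month after December 19, 2019 is February 2020, whose last day is February 29, 2020.
February 29, 2020 is a Saturday; no weekend or holiday adjustment applies.
With the 30-day extension, February 29, 2020 becomes March 30, 2020.
March 30, 2020 falls on a Monday. The rules make no weekend/holiday allowance, so it remains March 30, 2020.
The final due date is March 30, 2020.

March 30, 2020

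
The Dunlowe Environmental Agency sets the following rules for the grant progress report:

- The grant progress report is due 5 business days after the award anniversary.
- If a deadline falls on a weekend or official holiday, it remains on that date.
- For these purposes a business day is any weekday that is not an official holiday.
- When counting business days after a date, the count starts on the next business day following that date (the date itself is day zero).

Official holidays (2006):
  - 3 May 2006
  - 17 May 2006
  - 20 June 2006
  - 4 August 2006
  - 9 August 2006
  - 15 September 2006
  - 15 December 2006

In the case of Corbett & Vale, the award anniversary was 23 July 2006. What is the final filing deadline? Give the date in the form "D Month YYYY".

5 business days after 23 July 2006, excluding weekends and holidays, is 28 July 2006.
28 July 2006 falls on a Friday. The rules make no weekend/holiday allowance, so it remains 28 July 2006.
The final due date is 28 July 2006.

28 July 2006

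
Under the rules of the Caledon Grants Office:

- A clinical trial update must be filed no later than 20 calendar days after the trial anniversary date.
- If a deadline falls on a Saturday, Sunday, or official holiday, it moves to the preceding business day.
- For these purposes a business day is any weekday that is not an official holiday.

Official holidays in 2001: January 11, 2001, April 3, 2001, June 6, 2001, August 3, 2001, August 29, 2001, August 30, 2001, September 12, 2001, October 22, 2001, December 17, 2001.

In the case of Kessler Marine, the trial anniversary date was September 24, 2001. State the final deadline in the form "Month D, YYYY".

Trigger date September 24, 2001 + 20 calendar days = October 14, 2001.
Because October 14, 2001 is a Sunday, the deadline becomes October 12, 2001 (Friday).
Final deadline: October 12, 2001.

October 12, 2001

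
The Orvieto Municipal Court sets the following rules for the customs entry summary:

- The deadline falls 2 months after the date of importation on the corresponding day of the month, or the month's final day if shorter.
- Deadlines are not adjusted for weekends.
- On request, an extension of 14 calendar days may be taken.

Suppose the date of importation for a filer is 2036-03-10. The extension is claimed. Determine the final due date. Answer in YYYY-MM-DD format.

2 months from 2036-03-10 is 2036-05-10.
2036-05-10 falls on a Saturday. The rules make no weekend/holiday allowance, so it remains 2036-05-10.
Applying the 14-calendar-day extension: 2036-05-10 + 14 days = 2036-05-24.
2036-05-24 falls on a Saturday. The rules make no weekend/holiday allowance, so it remains 2036-05-24.
Deadline: 2036-05-24.

2036-05-24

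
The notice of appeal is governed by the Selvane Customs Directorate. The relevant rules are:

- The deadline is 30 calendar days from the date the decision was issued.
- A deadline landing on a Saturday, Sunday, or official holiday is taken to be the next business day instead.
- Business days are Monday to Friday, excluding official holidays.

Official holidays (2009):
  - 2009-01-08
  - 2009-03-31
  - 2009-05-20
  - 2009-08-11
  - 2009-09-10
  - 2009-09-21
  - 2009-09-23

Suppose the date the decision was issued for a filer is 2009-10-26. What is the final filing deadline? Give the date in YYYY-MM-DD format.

Adding 30 calendar days to 2009-10-26 gives 2009-11-25.
2009-11-25 falls on a Wednesday, which is a business day, so no adjustment is needed.
Final deadline: 2009-11-25.

2009-11-25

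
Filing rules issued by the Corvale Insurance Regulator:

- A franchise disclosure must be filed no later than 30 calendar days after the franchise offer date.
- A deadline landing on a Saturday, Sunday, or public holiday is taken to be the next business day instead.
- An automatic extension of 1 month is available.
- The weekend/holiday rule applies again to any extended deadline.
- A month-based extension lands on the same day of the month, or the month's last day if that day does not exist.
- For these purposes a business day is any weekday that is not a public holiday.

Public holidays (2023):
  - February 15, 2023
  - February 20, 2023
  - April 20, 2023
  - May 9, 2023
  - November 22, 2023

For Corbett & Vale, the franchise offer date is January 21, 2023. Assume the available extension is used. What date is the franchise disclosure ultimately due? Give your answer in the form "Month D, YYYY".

March 21, 2023

30 calendar days after January 21, 2023 is February 20, 2023.
February 20, 2023 falls on a listed holiday. Rolling to the next business day gives February 21, 2023, a Tuesday.
Add 1 month to February 21, 2023: March 21, 2023.
Since March 21, 2023 is a Tuesday and not a holiday, the date is unchanged.
So the filing is due March 21, 2023.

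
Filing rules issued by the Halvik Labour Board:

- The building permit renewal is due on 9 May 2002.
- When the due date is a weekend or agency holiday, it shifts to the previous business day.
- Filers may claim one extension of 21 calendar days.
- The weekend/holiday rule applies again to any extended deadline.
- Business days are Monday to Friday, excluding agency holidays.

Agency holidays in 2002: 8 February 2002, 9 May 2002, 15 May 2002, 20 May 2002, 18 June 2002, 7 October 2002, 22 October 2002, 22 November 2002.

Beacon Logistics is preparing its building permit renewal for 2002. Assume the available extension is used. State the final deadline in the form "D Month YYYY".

29 May 2002

Start from the fixed due date, 9 May 2002.
Because 9 May 2002 is a listed holiday, the deadline becomes 8 May 2002 (Wednesday).
Add the 21 calendar-day extension to 8 May 2002: 29 May 2002.
Since 29 May 2002 is a Wednesday and not a holiday, the date is unchanged.
So the filing is due 29 May 2002.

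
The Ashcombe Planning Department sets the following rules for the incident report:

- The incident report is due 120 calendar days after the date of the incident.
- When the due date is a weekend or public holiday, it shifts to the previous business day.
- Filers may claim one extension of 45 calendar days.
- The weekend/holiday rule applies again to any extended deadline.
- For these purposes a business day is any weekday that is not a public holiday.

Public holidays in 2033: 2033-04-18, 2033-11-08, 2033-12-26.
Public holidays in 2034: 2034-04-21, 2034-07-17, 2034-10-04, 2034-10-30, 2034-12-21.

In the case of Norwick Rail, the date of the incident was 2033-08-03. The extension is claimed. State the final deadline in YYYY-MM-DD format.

2034-01-13

Adding 120 calendar days to 2033-08-03 gives 2033-12-01.
2033-12-01 (Thursday) is already a business day.
Add the 45 calendar-day extension to 2033-12-01: 2034-01-15.
Because 2034-01-15 is a Sunday, the deadline becomes 2034-01-13 (Friday).
The final due date is 2034-01-13.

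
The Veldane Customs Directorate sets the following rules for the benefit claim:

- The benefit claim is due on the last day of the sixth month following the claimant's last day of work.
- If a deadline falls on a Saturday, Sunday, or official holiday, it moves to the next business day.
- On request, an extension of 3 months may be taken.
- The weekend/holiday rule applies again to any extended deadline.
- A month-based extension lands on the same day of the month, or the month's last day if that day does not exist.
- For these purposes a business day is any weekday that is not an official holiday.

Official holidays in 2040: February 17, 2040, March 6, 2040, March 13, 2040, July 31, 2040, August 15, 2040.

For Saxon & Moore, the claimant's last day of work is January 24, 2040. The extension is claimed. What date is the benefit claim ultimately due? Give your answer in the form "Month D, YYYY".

The sixth month after January 24, 2040 is July 2040, whose last day is July 31, 2040.
July 31, 2040 is a listed holiday, so it moves to the next business day, August 1, 2040 (Wednesday).
Add 3 months to August 1, 2040: November 1, 2040.
November 1, 2040 is a Thursday and not a listed holiday, so it stands.
The final due date is November 1, 2040.

November 1, 2040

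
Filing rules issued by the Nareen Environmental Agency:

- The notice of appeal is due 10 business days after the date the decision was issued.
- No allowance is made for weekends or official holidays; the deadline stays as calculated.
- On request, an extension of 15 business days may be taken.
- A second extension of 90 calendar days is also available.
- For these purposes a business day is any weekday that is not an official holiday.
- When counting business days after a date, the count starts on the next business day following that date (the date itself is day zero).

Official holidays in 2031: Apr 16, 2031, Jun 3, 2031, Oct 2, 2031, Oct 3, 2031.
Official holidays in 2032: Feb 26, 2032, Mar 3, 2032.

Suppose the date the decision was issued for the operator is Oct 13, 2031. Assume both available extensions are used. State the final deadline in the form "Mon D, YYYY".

Starting the day after Oct 13, 2031 and counting 10 business days lands on Oct 27, 2031.
No adjustment is made for weekends or holidays, so Oct 27, 2031 stands.
Applying the 15-business-day extension: 15 business days after Oct 27, 2031 is Nov 17, 2031.
Nov 17, 2031 is a Monday; no weekend or holiday adjustment applies.
The 90-calendar-day extension moves the deadline from Nov 17, 2031 to Feb 15, 2032.
Feb 15, 2032 falls on a Sunday. The rules make no weekend/holiday allowance, so it remains Feb 15, 2032.
The final due date is Feb 15, 2032.

Feb 15, 2032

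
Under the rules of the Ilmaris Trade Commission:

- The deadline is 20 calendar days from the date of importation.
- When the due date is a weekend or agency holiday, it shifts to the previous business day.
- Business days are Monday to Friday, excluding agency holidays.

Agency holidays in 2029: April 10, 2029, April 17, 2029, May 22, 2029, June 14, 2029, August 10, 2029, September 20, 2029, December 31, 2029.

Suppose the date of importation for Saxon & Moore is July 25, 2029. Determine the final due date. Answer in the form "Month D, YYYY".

20 calendar days after July 25, 2029 is August 14, 2029.
August 14, 2029 (Tuesday) is already a business day.
Final deadline: August 14, 2029.

August 14, 2029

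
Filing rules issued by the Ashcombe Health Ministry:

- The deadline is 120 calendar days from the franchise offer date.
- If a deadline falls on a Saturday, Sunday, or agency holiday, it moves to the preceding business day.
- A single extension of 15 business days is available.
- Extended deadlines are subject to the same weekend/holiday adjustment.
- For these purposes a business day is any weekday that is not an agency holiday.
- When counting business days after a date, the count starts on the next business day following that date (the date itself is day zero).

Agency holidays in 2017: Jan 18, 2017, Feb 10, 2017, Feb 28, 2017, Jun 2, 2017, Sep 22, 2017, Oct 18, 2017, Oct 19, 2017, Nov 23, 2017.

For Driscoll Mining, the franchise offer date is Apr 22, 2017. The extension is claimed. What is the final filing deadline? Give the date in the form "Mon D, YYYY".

Sep 8, 2017

From Apr 22, 2017, 120 calendar days later is Aug 20, 2017.
Aug 20, 2017 is a Sunday; the preceding business day is Aug 18, 2017 (Friday).
The 15-business-day extension runs from Aug 18, 2017 to Sep 8, 2017.
Sep 8, 2017 falls on a Friday, which is a business day, so no adjustment is needed.
Final deadline: Sep 8, 2017.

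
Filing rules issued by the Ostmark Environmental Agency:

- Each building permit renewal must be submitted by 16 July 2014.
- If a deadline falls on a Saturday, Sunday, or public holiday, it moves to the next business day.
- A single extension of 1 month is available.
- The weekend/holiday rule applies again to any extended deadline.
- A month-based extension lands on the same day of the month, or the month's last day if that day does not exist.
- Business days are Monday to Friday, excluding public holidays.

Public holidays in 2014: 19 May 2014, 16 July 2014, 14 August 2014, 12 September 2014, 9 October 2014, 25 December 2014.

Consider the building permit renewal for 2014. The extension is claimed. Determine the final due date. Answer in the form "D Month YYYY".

The stated deadline is 16 July 2014.
16 July 2014 falls on a listed holiday. Rolling to the next business day gives 17 July 2014, a Thursday.
The 1 month extension carries 17 July 2014 to 17 August 2014.
Because 17 August 2014 is a Sunday, the deadline becomes 18 August 2014 (Monday).
The final due date is 18 August 2014.

18 August 2014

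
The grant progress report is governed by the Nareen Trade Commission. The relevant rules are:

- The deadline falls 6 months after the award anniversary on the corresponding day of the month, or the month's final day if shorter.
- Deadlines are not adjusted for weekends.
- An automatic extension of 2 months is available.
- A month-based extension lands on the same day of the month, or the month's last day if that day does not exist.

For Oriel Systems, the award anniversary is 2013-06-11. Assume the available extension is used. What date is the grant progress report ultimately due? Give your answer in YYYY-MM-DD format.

2014-02-11

Moving 6 months forward from 2013-06-11 on the corresponding day gives 2013-12-11.
No adjustment is made for weekends or holidays, so 2013-12-11 stands.
Applying the 2 months extension: 2 months after 2013-12-11 is 2014-02-11.
2014-02-11 is a Tuesday; no weekend or holiday adjustment applies.
The final due date is 2014-02-11.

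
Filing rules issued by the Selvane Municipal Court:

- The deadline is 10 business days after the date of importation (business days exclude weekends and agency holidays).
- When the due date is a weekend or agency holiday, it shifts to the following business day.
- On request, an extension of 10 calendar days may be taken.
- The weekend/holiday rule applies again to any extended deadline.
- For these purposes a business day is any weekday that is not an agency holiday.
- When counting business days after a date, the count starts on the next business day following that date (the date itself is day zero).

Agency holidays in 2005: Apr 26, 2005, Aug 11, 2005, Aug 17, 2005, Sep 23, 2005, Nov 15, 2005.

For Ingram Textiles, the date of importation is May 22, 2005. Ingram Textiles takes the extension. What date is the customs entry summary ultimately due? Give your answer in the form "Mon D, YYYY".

Counting 10 business days after May 22, 2005 (skipping weekends and listed holidays) reaches Jun 3, 2005.
Jun 3, 2005 (Friday) is already a business day.
Applying the 10-calendar-day extension: Jun 3, 2005 + 10 days = Jun 13, 2005.
Jun 13, 2005 is a Monday and not a listed holiday, so it stands.
The final due date is Jun 13, 2005.

Jun 13, 2005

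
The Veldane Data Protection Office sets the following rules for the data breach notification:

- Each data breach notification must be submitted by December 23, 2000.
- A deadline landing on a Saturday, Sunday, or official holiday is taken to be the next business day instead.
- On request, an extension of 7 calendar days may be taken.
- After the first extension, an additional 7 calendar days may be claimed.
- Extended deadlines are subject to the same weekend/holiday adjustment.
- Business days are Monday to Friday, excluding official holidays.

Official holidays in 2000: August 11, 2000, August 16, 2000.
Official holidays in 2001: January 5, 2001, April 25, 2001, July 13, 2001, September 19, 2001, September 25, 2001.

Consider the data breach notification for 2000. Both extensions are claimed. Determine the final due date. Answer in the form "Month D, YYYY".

Start from the fixed due date, December 23, 2000.
December 23, 2000 is a Saturday, so it moves to the next business day, December 25, 2000 (Monday).
Applying the 7-calendar-day extension: December 25, 2000 + 7 days = January 1, 2001.
January 1, 2001 (Monday) is already a business day.
Add the 7 calendar-day extension to January 1, 2001: January 8, 2001.
January 8, 2001 is a Monday and not a listed holiday, so it stands.
Deadline: January 8, 2001.

January 8, 2001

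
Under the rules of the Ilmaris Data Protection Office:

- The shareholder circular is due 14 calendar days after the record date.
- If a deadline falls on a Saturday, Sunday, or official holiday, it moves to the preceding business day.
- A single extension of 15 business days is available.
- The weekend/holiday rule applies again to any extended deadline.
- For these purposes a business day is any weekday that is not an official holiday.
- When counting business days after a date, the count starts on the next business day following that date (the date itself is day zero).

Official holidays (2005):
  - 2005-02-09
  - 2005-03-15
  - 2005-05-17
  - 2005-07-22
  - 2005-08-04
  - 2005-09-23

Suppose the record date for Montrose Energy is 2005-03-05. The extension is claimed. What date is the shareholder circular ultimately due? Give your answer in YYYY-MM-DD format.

2005-04-08

Trigger date 2005-03-05 + 14 calendar days = 2005-03-19.
2005-03-19 is a Saturday, so it moves to the preceding business day, 2005-03-18 (Friday).
The 15-business-day extension runs from 2005-03-18 to 2005-04-08.
2005-04-08 falls on a Friday, which is a business day, so no adjustment is needed.
Deadline: 2005-04-08.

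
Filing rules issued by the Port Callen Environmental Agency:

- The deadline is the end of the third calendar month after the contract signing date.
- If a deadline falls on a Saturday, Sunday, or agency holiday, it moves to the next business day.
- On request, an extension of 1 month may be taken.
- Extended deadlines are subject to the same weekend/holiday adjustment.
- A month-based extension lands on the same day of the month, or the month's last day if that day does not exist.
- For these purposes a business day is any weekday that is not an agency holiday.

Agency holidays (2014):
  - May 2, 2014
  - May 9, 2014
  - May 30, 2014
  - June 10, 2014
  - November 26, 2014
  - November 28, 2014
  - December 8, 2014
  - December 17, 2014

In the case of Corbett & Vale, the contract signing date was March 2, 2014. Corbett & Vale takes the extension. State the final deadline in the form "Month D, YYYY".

The third month after March 2, 2014 is June 2014, whose last day is June 30, 2014.
June 30, 2014 falls on a Monday, which is a business day, so no adjustment is needed.
Add 1 month to June 30, 2014: July 30, 2014.
July 30, 2014 (Wednesday) is already a business day.
Deadline: July 30, 2014.

July 30, 2014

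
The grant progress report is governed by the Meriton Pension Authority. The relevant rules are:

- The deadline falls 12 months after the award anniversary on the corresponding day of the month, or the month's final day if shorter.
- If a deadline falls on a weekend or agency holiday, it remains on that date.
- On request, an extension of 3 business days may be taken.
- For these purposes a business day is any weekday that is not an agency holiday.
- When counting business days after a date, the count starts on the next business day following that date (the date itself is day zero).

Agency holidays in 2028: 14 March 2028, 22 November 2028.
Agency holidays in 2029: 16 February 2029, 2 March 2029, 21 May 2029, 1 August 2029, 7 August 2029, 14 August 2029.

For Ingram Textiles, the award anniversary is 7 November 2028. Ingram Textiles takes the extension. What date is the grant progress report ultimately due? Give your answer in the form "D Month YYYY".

Moving 12 months forward from 7 November 2028 on the corresponding day gives 7 November 2029.
No adjustment is made for weekends or holidays, so 7 November 2029 stands.
The 3-business-day extension runs from 7 November 2029 to 12 November 2029.
12 November 2029 falls on a Monday. The rules make no weekend/holiday allowance, so it remains 12 November 2029.
The final due date is 12 November 2029.

12 November 2029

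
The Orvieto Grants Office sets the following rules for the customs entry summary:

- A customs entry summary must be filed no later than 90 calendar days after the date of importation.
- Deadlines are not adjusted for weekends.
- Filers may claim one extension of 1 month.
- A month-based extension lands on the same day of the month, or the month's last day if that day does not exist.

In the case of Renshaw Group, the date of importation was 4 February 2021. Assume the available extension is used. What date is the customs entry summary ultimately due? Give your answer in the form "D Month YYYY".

5 June 2021

Adding 90 calendar days to 4 February 2021 gives 5 May 2021.
5 May 2021 falls on a Wednesday. The rules make no weekend/holiday allowance, so it remains 5 May 2021.
Add 1 month to 5 May 2021: 5 June 2021.
No adjustment is made for weekends or holidays, so 5 June 2021 stands.
Final deadline: 5 June 2021.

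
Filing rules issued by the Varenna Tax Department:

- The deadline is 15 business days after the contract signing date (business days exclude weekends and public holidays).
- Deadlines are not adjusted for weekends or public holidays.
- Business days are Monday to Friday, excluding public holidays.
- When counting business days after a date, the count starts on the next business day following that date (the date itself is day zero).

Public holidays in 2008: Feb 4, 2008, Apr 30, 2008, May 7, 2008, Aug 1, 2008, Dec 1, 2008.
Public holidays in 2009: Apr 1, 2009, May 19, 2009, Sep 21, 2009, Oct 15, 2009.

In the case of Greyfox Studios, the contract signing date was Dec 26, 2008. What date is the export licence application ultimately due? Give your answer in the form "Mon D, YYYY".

Jan 16, 2009

Counting 15 business days after Dec 26, 2008 (skipping weekends and listed holidays) reaches Jan 16, 2009.
Jan 16, 2009 falls on a Friday. The rules make no weekend/holiday allowance, so it remains Jan 16, 2009.
Final deadline: Jan 16, 2009.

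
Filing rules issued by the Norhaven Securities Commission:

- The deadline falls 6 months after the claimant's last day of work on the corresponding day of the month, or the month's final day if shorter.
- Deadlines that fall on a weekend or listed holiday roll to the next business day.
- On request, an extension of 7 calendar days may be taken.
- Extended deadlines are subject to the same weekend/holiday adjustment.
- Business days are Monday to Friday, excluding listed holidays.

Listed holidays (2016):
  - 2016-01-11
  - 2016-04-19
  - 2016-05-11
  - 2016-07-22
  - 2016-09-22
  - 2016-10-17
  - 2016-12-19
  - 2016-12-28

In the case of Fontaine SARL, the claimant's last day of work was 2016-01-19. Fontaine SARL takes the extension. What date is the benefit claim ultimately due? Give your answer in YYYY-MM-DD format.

Moving 6 months forward from 2016-01-19 on the corresponding day gives 2016-07-19.
2016-07-19 is a Tuesday and not a listed holiday, so it stands.
Add the 7 calendar-day extension to 2016-07-19: 2016-07-26.
2016-07-26 is a Tuesday and not a listed holiday, so it stands.
The final due date is 2016-07-26.

2016-07-26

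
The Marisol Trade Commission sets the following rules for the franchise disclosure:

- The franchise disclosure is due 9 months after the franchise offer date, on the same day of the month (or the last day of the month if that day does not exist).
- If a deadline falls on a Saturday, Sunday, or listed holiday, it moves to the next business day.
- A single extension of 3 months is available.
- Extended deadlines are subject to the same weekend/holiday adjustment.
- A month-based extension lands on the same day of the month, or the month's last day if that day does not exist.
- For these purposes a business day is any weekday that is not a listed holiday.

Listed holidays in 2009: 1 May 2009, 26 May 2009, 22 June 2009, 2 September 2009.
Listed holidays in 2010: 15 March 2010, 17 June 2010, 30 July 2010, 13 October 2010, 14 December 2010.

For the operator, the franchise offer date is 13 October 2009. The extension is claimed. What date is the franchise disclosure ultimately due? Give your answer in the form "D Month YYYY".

Moving 9 months forward from 13 October 2009 on the corresponding day gives 13 July 2010.
13 July 2010 falls on a Tuesday, which is a business day, so no adjustment is needed.
Add 3 months to 13 July 2010: 13 October 2010.
Because 13 October 2010 is a listed holiday, the deadline becomes 14 October 2010 (Thursday).
The final due date is 14 October 2010.

14 October 2010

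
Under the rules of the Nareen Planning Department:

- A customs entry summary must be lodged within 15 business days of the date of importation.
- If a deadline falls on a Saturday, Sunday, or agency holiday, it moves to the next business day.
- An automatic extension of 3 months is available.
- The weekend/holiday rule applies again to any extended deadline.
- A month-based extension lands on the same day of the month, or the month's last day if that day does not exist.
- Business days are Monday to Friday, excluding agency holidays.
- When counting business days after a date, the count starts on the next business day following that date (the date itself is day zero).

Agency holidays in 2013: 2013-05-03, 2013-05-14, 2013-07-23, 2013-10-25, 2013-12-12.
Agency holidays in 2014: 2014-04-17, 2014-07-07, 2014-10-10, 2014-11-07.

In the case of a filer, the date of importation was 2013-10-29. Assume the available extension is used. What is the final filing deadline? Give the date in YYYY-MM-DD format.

2014-02-19

Starting the day after 2013-10-29 and counting 15 business days lands on 2013-11-19.
2013-11-19 is a Tuesday and not a listed holiday, so it stands.
The 3 months extension carries 2013-11-19 to 2014-02-19.
2014-02-19 falls on a Wednesday, which is a business day, so no adjustment is needed.
Final deadline: 2014-02-19.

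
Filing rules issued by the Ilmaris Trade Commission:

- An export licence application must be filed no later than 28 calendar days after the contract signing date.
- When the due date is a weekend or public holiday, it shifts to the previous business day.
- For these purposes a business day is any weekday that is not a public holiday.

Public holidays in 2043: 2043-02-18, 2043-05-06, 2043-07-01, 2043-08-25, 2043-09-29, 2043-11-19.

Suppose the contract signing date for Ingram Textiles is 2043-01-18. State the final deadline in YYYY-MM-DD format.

Adding 28 calendar days to 2043-01-18 gives 2043-02-15.
Because 2043-02-15 is a Sunday, the deadline becomes 2043-02-13 (Friday).
So the filing is due 2043-02-13.

2043-02-13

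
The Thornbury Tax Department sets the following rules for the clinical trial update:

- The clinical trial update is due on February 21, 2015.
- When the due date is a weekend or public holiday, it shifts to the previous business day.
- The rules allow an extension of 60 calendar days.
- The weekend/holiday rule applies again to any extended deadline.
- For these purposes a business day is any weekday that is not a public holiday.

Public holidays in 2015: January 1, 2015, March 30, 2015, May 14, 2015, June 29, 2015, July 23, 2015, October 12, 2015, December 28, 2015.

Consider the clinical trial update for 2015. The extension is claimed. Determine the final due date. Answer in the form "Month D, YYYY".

The stated deadline is February 21, 2015.
February 21, 2015 is a Saturday, so it moves to the preceding business day, February 20, 2015 (Friday).
The 60-calendar-day extension moves the deadline from February 20, 2015 to April 21, 2015.
April 21, 2015 is a Tuesday and not a listed holiday, so it stands.
Final deadline: April 21, 2015.

April 21, 2015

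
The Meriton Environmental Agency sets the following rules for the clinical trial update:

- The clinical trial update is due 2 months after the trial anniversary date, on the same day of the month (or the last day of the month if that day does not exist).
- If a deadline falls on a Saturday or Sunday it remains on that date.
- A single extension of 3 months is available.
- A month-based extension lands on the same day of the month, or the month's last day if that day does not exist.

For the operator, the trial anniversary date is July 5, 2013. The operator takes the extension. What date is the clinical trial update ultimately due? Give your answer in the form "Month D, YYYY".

December 5, 2013

2 months from July 5, 2013 is September 5, 2013.
September 5, 2013 falls on a Thursday. The rules make no weekend/holiday allowance, so it remains September 5, 2013.
Add 3 months to September 5, 2013: December 5, 2013.
December 5, 2013 falls on a Thursday. The rules make no weekend/holiday allowance, so it remains December 5, 2013.
So the filing is due December 5, 2013.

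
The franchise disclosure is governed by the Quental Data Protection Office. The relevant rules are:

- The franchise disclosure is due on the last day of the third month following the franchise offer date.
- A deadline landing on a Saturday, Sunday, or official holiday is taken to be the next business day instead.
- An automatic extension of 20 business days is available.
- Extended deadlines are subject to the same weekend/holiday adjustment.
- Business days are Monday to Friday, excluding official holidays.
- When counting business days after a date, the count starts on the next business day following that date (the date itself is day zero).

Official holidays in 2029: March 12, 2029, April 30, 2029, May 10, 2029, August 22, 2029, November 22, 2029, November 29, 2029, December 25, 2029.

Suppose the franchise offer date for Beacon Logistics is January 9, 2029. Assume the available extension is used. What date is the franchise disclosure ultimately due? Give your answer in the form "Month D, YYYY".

May 30, 2029

The third month after January 9, 2029 is April 2029, whose last day is April 30, 2029.
April 30, 2029 falls on a listed holiday. Rolling to the next business day gives May 1, 2029, a Tuesday.
The 20-business-day extension runs from May 1, 2029 to May 30, 2029.
May 30, 2029 (Wednesday) is already a business day.
Deadline: May 30, 2029.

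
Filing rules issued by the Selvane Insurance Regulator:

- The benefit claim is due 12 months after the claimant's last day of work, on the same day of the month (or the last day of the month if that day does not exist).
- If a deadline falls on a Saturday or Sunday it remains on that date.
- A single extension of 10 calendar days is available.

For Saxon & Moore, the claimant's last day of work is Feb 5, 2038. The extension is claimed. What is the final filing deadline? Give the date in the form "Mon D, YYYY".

Feb 15, 2039

12 months after Feb 5, 2038, on the same day of the month, is Feb 5, 2039.
No adjustment is made for weekends or holidays, so Feb 5, 2039 stands.
Add the 10 calendar-day extension to Feb 5, 2039: Feb 15, 2039.
Feb 15, 2039 falls on a Tuesday. The rules make no weekend/holiday allowance, so it remains Feb 15, 2039.
So the filing is due Feb 15, 2039.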